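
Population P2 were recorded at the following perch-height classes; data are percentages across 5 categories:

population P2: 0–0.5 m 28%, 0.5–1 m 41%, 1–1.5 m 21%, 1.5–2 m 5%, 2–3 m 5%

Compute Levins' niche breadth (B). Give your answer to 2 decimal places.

Convert percentages to proportions (divide by 100).
Σpᵢ² = 0.28² + 0.41² + 0.21² + 0.05² + 0.05² = 0.0784 + 0.1681 + 0.0441 + 0.0025 + 0.0025 = 0.2956
B = 1 / 0.2956 = 3.3829

3.38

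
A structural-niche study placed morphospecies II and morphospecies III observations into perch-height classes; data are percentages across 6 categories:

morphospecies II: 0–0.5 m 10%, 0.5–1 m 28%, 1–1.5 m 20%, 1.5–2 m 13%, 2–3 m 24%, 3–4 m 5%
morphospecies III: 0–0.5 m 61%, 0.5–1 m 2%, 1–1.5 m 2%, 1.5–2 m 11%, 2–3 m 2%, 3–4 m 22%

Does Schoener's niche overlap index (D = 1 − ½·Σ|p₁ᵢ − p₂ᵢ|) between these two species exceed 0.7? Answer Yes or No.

No

Convert percentages to proportions (divide by 100).
Σ|p₁ᵢ − p₂ᵢ| = 0.51 + 0.26 + 0.18 + 0.02 + 0.22 + 0.17 = 1.36
D = 1 − ½ × 1.36 = 1 − 0.680 = 0.3200
D = 0.3200 < 0.7 → No.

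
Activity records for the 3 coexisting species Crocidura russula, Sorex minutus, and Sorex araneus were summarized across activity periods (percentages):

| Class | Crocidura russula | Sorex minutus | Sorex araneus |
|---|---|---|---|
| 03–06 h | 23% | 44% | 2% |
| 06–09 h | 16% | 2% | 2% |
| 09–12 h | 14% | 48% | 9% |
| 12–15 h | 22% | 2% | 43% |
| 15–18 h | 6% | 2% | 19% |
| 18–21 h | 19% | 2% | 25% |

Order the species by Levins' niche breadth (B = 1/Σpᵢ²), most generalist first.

Crocidura russula > Sorex araneus > Sorex minutus

Convert percentages to proportions (divide by 100).
Σp_russᵢ² = 0.23² + 0.16² + 0.14² + 0.22² + 0.06² + 0.19² = 0.0529 + 0.0256 + 0.0196 + 0.0484 + 0.0036 + 0.0361 = 0.1862
B_russ = 1 / 0.1862 = 5.3706
Σp_minuᵢ² = 0.44² + 0.02² + 0.48² + 0.02² + 0.02² + 0.02² = 0.1936 + 0.0004 + 0.2304 + 0.0004 + 0.0004 + 0.0004 = 0.4256
B_minu = 1 / 0.4256 = 2.3496
Σp_aranᵢ² = 0.02² + 0.02² + 0.09² + 0.43² + 0.19² + 0.25² = 0.0004 + 0.0004 + 0.0081 + 0.1849 + 0.0361 + 0.0625 = 0.2924
B_aran = 1 / 0.2924 = 3.4200
Ranking by B (broadest → narrowest): Crocidura russula (5.37) > Sorex araneus (3.42) > Sorex minutus (2.35)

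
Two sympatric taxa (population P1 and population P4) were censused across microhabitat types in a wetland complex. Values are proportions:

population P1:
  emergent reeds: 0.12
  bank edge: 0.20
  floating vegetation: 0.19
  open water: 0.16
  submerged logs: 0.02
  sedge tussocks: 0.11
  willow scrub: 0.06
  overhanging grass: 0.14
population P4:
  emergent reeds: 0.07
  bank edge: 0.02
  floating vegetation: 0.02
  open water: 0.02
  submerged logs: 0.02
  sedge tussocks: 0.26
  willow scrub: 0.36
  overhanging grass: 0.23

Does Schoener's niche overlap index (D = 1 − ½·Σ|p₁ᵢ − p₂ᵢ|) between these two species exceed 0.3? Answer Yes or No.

Yes

Σ|p₁ᵢ − p₂ᵢ| = 0.05 + 0.18 + 0.17 + 0.14 + 0.00 + 0.15 + 0.30 + 0.09 = 1.08
D = 1 − ½ × 1.08 = 1 − 0.540 = 0.4600
D = 0.4600 > 0.3 → Yes.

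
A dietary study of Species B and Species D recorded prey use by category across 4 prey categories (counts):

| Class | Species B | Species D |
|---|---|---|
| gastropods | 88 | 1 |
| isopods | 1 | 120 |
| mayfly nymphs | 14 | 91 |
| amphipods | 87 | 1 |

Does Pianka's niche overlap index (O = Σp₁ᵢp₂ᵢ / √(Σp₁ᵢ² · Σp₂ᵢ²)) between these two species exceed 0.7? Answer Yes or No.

No

Proportions for Species B (n=190): 88/190=0.4632, 1/190=0.0053, 14/190=0.0737, 87/190=0.4579
Proportions for Species D (n=213): 1/213=0.0047, 120/213=0.5634, 91/213=0.4272, 1/213=0.0047
Σ p₁ᵢp₂ᵢ = 0.002177 + 0.002986 + 0.031485 + 0.002152 = 0.038800
Σp_1ᵢ² = 0.4632² + 0.0053² + 0.0737² + 0.4579² = 0.214554 + 0.000028 + 0.005432 + 0.209672 = 0.429686
Σp_2ᵢ² = 0.0047² + 0.5634² + 0.4272² + 0.0047² = 0.000022 + 0.317420 + 0.182500 + 0.000022 = 0.499964
O = 0.038800 / √(0.429686 × 0.499964) = 0.038800 / 0.4634949 = 0.0837
O = 0.0837 < 0.7 → No.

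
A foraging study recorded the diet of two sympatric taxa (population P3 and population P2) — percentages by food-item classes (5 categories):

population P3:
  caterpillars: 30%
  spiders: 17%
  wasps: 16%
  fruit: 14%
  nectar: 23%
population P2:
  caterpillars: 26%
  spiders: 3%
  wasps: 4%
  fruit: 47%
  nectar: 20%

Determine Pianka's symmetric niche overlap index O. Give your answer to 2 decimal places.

Convert percentages to proportions (divide by 100).
Σ p₁ᵢp₂ᵢ = 0.0780 + 0.0051 + 0.0064 + 0.0658 + 0.0460 = 0.2013
Σp_1ᵢ² = 0.30² + 0.17² + 0.16² + 0.14² + 0.23² = 0.0900 + 0.0289 + 0.0256 + 0.0196 + 0.0529 = 0.2170
Σp_2ᵢ² = 0.26² + 0.03² + 0.04² + 0.47² + 0.20² = 0.0676 + 0.0009 + 0.0016 + 0.2209 + 0.0400 = 0.3310
O = 0.2013 / √(0.2170 × 0.3310) = 0.2013 / 0.26801 = 0.7511

0.75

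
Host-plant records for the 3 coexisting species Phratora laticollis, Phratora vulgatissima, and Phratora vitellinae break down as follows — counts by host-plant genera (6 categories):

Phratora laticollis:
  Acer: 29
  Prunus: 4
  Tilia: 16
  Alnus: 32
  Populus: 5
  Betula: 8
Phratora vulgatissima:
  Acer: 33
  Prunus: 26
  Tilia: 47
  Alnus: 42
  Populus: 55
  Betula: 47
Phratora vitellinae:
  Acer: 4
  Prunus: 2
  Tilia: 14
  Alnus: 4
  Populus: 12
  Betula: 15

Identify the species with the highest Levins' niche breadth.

Proportions for Phratora laticollis (n=94): 29/94=0.3085, 4/94=0.0426, 16/94=0.1702, 32/94=0.3404, 5/94=0.0532, 8/94=0.0851
Proportions for Phratora vulgatissima (n=250): 33/250=0.1320, 26/250=0.1040, 47/250=0.1880, 42/250=0.1680, 55/250=0.2200, 47/250=0.1880
Proportions for Phratora vitellinae (n=51): 4/51=0.0784, 2/51=0.0392, 14/51=0.2745, 4/51=0.0784, 12/51=0.2353, 15/51=0.2941
Σp_latiᵢ² = 0.3085² + 0.0426² + 0.1702² + 0.3404² + 0.0532² + 0.0851² = 0.095172 + 0.001815 + 0.028968 + 0.115872 + 0.002830 + 0.007242 = 0.251899
B_lati = 1 / 0.251899 = 3.9698
Σp_vulgᵢ² = 0.1320² + 0.1040² + 0.1880² + 0.1680² + 0.2200² + 0.1880² = 0.017424 + 0.010816 + 0.035344 + 0.028224 + 0.048400 + 0.035344 = 0.175552
B_vulg = 1 / 0.175552 = 5.6963
Σp_viteᵢ² = 0.0784² + 0.0392² + 0.2745² + 0.0784² + 0.2353² + 0.2941² = 0.006147 + 0.001537 + 0.075350 + 0.006147 + 0.055366 + 0.086495 = 0.231042
B_vite = 1 / 0.231042 = 4.3282
Highest B → broadest niche (most generalist): Phratora vulgatissima (B = 5.70).

Phratora vulgatissima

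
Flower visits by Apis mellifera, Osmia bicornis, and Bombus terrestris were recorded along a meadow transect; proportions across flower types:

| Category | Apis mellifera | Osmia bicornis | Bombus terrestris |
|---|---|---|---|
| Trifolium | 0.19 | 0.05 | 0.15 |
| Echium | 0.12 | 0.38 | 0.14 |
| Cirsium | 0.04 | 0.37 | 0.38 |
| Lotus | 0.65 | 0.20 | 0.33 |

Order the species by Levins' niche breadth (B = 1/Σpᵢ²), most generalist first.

Σp_mellᵢ² = 0.19² + 0.12² + 0.04² + 0.65² = 0.0361 + 0.0144 + 0.0016 + 0.4225 = 0.4746
B_mell = 1 / 0.4746 = 2.1070
Σp_bicoᵢ² = 0.05² + 0.38² + 0.37² + 0.20² = 0.0025 + 0.1444 + 0.1369 + 0.0400 = 0.3238
B_bico = 1 / 0.3238 = 3.0883
Σp_terrᵢ² = 0.15² + 0.14² + 0.38² + 0.33² = 0.0225 + 0.0196 + 0.1444 + 0.1089 = 0.2954
B_terr = 1 / 0.2954 = 3.3852
Ranking by B (broadest → narrowest): Bombus terrestris (3.39) > Osmia bicornis (3.09) > Apis mellifera (2.11)

Bombus terrestris > Osmia bicornis > Apis mellifera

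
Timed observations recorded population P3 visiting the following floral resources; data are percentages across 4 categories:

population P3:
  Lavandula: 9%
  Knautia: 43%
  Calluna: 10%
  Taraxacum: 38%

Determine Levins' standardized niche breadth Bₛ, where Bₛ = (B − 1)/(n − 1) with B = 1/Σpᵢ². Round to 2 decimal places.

Convert percentages to proportions (divide by 100).
Σpᵢ² = 0.09² + 0.43² + 0.10² + 0.38² = 0.0081 + 0.1849 + 0.0100 + 0.1444 = 0.3474
B = 1 / 0.3474 = 2.8785
Bₛ = (B − 1)/(n − 1) = (2.8785 − 1)/(4 − 1) = 1.8785/3 = 0.6262

0.63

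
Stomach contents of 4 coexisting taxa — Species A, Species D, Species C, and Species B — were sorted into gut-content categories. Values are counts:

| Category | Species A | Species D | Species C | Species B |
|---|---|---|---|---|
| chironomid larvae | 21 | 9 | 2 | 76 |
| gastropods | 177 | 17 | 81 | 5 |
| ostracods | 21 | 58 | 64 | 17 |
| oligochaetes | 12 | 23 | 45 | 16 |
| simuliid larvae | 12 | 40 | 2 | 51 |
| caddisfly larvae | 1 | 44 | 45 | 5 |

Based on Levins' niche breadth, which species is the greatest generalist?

Species D

Proportions for Species A (n=244): 21/244=0.0861, 177/244=0.7254, 21/244=0.0861, 12/244=0.0492, 12/244=0.0492, 1/244=0.0041
Proportions for Species D (n=191): 9/191=0.0471, 17/191=0.0890, 58/191=0.3037, 23/191=0.1204, 40/191=0.2094, 44/191=0.2304
Proportions for Species C (n=239): 2/239=0.0084, 81/239=0.3389, 64/239=0.2678, 45/239=0.1883, 2/239=0.0084, 45/239=0.1883
Proportions for Species B (n=170): 76/170=0.4471, 5/170=0.0294, 17/170=0.1000, 16/170=0.0941, 51/170=0.3000, 5/170=0.0294
Σp_Aᵢ² = 0.0861² + 0.7254² + 0.0861² + 0.0492² + 0.0492² + 0.0041² = 0.007413 + 0.526205 + 0.007413 + 0.002421 + 0.002421 + 0.000017 = 0.545890
B_A = 1 / 0.545890 = 1.8319
Σp_Dᵢ² = 0.0471² + 0.0890² + 0.3037² + 0.1204² + 0.2094² + 0.2304² = 0.002218 + 0.007921 + 0.092234 + 0.014496 + 0.043848 + 0.053084 = 0.213801
B_D = 1 / 0.213801 = 4.6772
Σp_Cᵢ² = 0.0084² + 0.3389² + 0.2678² + 0.1883² + 0.0084² + 0.1883² = 0.000071 + 0.114853 + 0.071717 + 0.035457 + 0.000071 + 0.035457 = 0.257626
B_C = 1 / 0.257626 = 3.8816
Σp_Bᵢ² = 0.4471² + 0.0294² + 0.1000² + 0.0941² + 0.3000² + 0.0294² = 0.199898 + 0.000864 + 0.010000 + 0.008855 + 0.090000 + 0.000864 = 0.310481
B_B = 1 / 0.310481 = 3.2208
Highest B → broadest niche (most generalist): Species D (B = 4.68).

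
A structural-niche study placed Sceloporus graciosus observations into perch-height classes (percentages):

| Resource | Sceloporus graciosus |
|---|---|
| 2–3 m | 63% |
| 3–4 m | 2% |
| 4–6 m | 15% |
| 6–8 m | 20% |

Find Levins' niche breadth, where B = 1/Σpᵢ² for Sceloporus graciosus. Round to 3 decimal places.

Convert percentages to proportions (divide by 100).
Σpᵢ² = 0.63² + 0.02² + 0.15² + 0.20² = 0.3969 + 0.0004 + 0.0225 + 0.0400 = 0.4598
B = 1 / 0.4598 = 2.17486

2.175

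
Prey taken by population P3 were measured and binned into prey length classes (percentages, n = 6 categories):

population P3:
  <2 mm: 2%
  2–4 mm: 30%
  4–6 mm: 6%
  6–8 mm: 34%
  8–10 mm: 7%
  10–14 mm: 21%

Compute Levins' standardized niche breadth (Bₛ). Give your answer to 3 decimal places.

Convert percentages to proportions (divide by 100).
Σpᵢ² = 0.02² + 0.30² + 0.06² + 0.34² + 0.07² + 0.21² = 0.0004 + 0.0900 + 0.0036 + 0.1156 + 0.0049 + 0.0441 = 0.2586
B = 1 / 0.2586 = 3.86698
Bₛ = (B − 1)/(n − 1) = (3.86698 − 1)/(6 − 1) = 2.86698/5 = 0.57340

0.573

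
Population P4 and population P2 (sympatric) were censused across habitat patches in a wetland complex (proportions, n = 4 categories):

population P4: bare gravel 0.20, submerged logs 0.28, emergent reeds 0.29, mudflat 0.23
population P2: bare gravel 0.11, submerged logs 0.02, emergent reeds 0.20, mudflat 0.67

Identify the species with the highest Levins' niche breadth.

Σp_P4ᵢ² = 0.20² + 0.28² + 0.29² + 0.23² = 0.0400 + 0.0784 + 0.0841 + 0.0529 = 0.2554
B_P4 = 1 / 0.2554 = 3.9154
Σp_P2ᵢ² = 0.11² + 0.02² + 0.20² + 0.67² = 0.0121 + 0.0004 + 0.0400 + 0.4489 = 0.5014
B_P2 = 1 / 0.5014 = 1.9944
Highest B → broadest niche (most generalist): population P4 (B = 3.92).

population P4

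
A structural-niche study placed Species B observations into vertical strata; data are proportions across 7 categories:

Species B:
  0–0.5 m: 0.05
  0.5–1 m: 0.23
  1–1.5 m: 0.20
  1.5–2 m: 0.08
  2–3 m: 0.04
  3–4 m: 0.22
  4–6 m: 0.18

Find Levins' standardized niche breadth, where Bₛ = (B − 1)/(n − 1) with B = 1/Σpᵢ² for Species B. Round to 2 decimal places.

Σpᵢ² = 0.05² + 0.23² + 0.20² + 0.08² + 0.04² + 0.22² + 0.18² = 0.0025 + 0.0529 + 0.0400 + 0.0064 + 0.0016 + 0.0484 + 0.0324 = 0.1842
B = 1 / 0.1842 = 5.4289
Bₛ = (B − 1)/(n − 1) = (5.4289 − 1)/(7 − 1) = 4.4289/6 = 0.7382

0.74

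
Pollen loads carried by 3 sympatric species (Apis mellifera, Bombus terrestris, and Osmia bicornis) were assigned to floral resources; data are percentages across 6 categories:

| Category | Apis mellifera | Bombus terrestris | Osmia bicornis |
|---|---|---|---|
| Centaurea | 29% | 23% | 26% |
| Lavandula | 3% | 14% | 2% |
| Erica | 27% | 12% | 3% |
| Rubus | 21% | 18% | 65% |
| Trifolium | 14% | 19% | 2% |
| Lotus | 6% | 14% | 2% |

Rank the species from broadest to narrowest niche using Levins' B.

Convert percentages to proportions (divide by 100).
Σp_mellᵢ² = 0.29² + 0.03² + 0.27² + 0.21² + 0.14² + 0.06² = 0.0841 + 0.0009 + 0.0729 + 0.0441 + 0.0196 + 0.0036 = 0.2252
B_mell = 1 / 0.2252 = 4.4405
Σp_terrᵢ² = 0.23² + 0.14² + 0.12² + 0.18² + 0.19² + 0.14² = 0.0529 + 0.0196 + 0.0144 + 0.0324 + 0.0361 + 0.0196 = 0.1750
B_terr = 1 / 0.1750 = 5.7143
Σp_bicoᵢ² = 0.26² + 0.02² + 0.03² + 0.65² + 0.02² + 0.02² = 0.0676 + 0.0004 + 0.0009 + 0.4225 + 0.0004 + 0.0004 = 0.4922
B_bico = 1 / 0.4922 = 2.0317
Ranking by B (broadest → narrowest): Bombus terrestris (5.71) > Apis mellifera (4.44) > Osmia bicornis (2.03)

Bombus terrestris > Apis mellifera > Osmia bicornis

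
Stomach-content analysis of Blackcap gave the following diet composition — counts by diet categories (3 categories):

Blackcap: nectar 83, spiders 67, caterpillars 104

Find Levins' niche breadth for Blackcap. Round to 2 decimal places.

Proportions for Blackcap (n=254): 83/254=0.3268, 67/254=0.2638, 104/254=0.4094
Σpᵢ² = 0.3268² + 0.2638² + 0.4094² = 0.106798 + 0.069590 + 0.167608 = 0.343996
B = 1 / 0.343996 = 2.9070

2.91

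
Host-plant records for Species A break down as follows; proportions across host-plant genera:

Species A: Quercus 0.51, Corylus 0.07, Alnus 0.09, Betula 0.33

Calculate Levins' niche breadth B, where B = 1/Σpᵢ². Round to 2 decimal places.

Σpᵢ² = 0.51² + 0.07² + 0.09² + 0.33² = 0.2601 + 0.0049 + 0.0081 + 0.1089 = 0.3820
B = 1 / 0.3820 = 2.6178

2.62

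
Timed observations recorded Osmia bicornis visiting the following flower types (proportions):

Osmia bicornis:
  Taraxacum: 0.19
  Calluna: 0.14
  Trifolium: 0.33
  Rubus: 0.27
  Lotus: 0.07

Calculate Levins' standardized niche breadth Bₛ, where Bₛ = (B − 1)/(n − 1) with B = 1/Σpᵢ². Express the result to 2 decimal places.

0.78

Σpᵢ² = 0.19² + 0.14² + 0.33² + 0.27² + 0.07² = 0.0361 + 0.0196 + 0.1089 + 0.0729 + 0.0049 = 0.2424
B = 1 / 0.2424 = 4.1254
Bₛ = (B − 1)/(n − 1) = (4.1254 − 1)/(5 − 1) = 3.1254/4 = 0.7814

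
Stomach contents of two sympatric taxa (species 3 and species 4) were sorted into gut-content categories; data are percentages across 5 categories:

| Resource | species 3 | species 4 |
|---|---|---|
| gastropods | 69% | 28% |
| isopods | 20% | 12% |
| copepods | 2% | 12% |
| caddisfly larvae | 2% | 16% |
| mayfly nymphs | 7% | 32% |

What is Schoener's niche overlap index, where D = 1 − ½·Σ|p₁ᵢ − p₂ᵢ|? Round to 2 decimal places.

Convert percentages to proportions (divide by 100).
Σ|p₁ᵢ − p₂ᵢ| = 0.41 + 0.08 + 0.10 + 0.14 + 0.25 = 0.98
D = 1 − ½ × 0.98 = 1 − 0.490 = 0.5100

0.51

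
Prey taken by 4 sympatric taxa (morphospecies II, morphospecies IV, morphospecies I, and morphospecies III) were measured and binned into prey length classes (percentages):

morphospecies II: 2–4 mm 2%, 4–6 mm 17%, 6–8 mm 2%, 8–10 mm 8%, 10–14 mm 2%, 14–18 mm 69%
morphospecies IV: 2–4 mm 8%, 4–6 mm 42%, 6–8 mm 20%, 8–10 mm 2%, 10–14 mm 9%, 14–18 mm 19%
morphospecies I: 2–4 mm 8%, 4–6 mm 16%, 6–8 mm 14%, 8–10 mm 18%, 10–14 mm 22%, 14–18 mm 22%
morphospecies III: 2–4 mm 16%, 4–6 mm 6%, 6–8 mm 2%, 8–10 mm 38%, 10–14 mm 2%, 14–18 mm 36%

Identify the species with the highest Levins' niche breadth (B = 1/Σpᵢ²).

Convert percentages to proportions (divide by 100).
Σp_IIᵢ² = 0.02² + 0.17² + 0.02² + 0.08² + 0.02² + 0.69² = 0.0004 + 0.0289 + 0.0004 + 0.0064 + 0.0004 + 0.4761 = 0.5126
B_II = 1 / 0.5126 = 1.9508
Σp_IVᵢ² = 0.08² + 0.42² + 0.20² + 0.02² + 0.09² + 0.19² = 0.0064 + 0.1764 + 0.0400 + 0.0004 + 0.0081 + 0.0361 = 0.2674
B_IV = 1 / 0.2674 = 3.7397
Σp_Iᵢ² = 0.08² + 0.16² + 0.14² + 0.18² + 0.22² + 0.22² = 0.0064 + 0.0256 + 0.0196 + 0.0324 + 0.0484 + 0.0484 = 0.1808
B_I = 1 / 0.1808 = 5.5310
Σp_IIIᵢ² = 0.16² + 0.06² + 0.02² + 0.38² + 0.02² + 0.36² = 0.0256 + 0.0036 + 0.0004 + 0.1444 + 0.0004 + 0.1296 = 0.3040
B_III = 1 / 0.3040 = 3.2895
Highest B → broadest niche (most generalist): morphospecies I (B = 5.53).

morphospecies I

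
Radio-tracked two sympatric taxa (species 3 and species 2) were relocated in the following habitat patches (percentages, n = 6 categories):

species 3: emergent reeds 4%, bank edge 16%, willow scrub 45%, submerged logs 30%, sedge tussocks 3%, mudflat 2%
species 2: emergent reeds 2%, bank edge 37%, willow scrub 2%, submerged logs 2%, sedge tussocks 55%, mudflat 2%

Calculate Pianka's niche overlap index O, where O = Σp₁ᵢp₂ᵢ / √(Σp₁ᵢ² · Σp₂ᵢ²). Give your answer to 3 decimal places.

0.244

Convert percentages to proportions (divide by 100).
Σ p₁ᵢp₂ᵢ = 0.0008 + 0.0592 + 0.0090 + 0.0060 + 0.0165 + 0.0004 = 0.0919
Σp_1ᵢ² = 0.04² + 0.16² + 0.45² + 0.30² + 0.03² + 0.02² = 0.0016 + 0.0256 + 0.2025 + 0.0900 + 0.0009 + 0.0004 = 0.3210
Σp_2ᵢ² = 0.02² + 0.37² + 0.02² + 0.02² + 0.55² + 0.02² = 0.0004 + 0.1369 + 0.0004 + 0.0004 + 0.3025 + 0.0004 = 0.4410
O = 0.0919 / √(0.3210 × 0.4410) = 0.0919 / 0.376246 = 0.24426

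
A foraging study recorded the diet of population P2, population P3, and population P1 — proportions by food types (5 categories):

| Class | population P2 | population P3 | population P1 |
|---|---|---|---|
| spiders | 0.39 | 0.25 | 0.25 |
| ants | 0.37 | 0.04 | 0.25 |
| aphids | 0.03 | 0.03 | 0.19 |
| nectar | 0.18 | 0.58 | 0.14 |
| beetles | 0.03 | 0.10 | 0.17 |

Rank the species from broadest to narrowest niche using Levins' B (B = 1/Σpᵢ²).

Σp_P2ᵢ² = 0.39² + 0.37² + 0.03² + 0.18² + 0.03² = 0.1521 + 0.1369 + 0.0009 + 0.0324 + 0.0009 = 0.3232
B_P2 = 1 / 0.3232 = 3.0941
Σp_P3ᵢ² = 0.25² + 0.04² + 0.03² + 0.58² + 0.10² = 0.0625 + 0.0016 + 0.0009 + 0.3364 + 0.0100 = 0.4114
B_P3 = 1 / 0.4114 = 2.4307
Σp_P1ᵢ² = 0.25² + 0.25² + 0.19² + 0.14² + 0.17² = 0.0625 + 0.0625 + 0.0361 + 0.0196 + 0.0289 = 0.2096
B_P1 = 1 / 0.2096 = 4.7710
Ranking by B (broadest → narrowest): population P1 (4.77) > population P2 (3.09) > population P3 (2.43)

population P1 > population P2 > population P3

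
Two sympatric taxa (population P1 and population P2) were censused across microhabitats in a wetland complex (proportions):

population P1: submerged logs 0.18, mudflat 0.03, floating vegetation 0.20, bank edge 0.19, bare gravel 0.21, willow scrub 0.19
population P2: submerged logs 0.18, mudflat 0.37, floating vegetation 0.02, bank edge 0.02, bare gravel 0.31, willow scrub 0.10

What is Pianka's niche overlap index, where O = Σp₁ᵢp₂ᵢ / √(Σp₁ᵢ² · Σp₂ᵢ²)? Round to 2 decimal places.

Σ p₁ᵢp₂ᵢ = 0.0324 + 0.0111 + 0.0040 + 0.0038 + 0.0651 + 0.0190 = 0.1354
Σp_1ᵢ² = 0.18² + 0.03² + 0.20² + 0.19² + 0.21² + 0.19² = 0.0324 + 0.0009 + 0.0400 + 0.0361 + 0.0441 + 0.0361 = 0.1896
Σp_2ᵢ² = 0.18² + 0.37² + 0.02² + 0.02² + 0.31² + 0.10² = 0.0324 + 0.1369 + 0.0004 + 0.0004 + 0.0961 + 0.0100 = 0.2762
O = 0.1354 / √(0.1896 × 0.2762) = 0.1354 / 0.22884 = 0.5917

0.59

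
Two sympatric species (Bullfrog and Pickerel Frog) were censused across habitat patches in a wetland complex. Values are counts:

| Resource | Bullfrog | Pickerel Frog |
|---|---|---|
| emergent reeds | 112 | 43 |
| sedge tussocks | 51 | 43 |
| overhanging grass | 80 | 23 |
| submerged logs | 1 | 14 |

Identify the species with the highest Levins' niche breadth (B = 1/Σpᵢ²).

Proportions for Bullfrog (n=244): 112/244=0.4590, 51/244=0.2090, 80/244=0.3279, 1/244=0.0041
Proportions for Pickerel Frog (n=123): 43/123=0.3496, 43/123=0.3496, 23/123=0.1870, 14/123=0.1138
Σp_Bullᵢ² = 0.4590² + 0.2090² + 0.3279² + 0.0041² = 0.210681 + 0.043681 + 0.107518 + 0.000017 = 0.361897
B_Bull = 1 / 0.361897 = 2.7632
Σp_Frogᵢ² = 0.3496² + 0.3496² + 0.1870² + 0.1138² = 0.122220 + 0.122220 + 0.034969 + 0.012950 = 0.292359
B_Frog = 1 / 0.292359 = 3.4205
Highest B → broadest niche (most generalist): Pickerel Frog (B = 3.42).

Pickerel Frog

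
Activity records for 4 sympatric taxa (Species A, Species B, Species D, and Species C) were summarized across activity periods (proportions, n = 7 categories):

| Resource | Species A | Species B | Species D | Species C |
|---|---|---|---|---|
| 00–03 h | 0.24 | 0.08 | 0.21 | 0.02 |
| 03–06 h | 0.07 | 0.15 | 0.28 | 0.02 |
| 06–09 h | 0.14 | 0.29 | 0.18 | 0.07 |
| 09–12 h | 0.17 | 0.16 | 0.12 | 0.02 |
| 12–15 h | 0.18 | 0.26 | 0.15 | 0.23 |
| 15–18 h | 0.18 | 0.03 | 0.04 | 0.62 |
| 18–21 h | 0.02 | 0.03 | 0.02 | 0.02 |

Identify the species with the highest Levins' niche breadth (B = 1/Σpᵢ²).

Species A

Σp_Aᵢ² = 0.24² + 0.07² + 0.14² + 0.17² + 0.18² + 0.18² + 0.02² = 0.0576 + 0.0049 + 0.0196 + 0.0289 + 0.0324 + 0.0324 + 0.0004 = 0.1762
B_A = 1 / 0.1762 = 5.6754
Σp_Bᵢ² = 0.08² + 0.15² + 0.29² + 0.16² + 0.26² + 0.03² + 0.03² = 0.0064 + 0.0225 + 0.0841 + 0.0256 + 0.0676 + 0.0009 + 0.0009 = 0.2080
B_B = 1 / 0.2080 = 4.8077
Σp_Dᵢ² = 0.21² + 0.28² + 0.18² + 0.12² + 0.15² + 0.04² + 0.02² = 0.0441 + 0.0784 + 0.0324 + 0.0144 + 0.0225 + 0.0016 + 0.0004 = 0.1938
B_D = 1 / 0.1938 = 5.1600
Σp_Cᵢ² = 0.02² + 0.02² + 0.07² + 0.02² + 0.23² + 0.62² + 0.02² = 0.0004 + 0.0004 + 0.0049 + 0.0004 + 0.0529 + 0.3844 + 0.0004 = 0.4438
B_C = 1 / 0.4438 = 2.2533
Highest B → broadest niche (most generalist): Species A (B = 5.68).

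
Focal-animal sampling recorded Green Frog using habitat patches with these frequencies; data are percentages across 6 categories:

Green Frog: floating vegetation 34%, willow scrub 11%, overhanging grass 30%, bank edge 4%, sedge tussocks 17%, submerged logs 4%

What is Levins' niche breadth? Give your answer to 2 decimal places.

4.00

Convert percentages to proportions (divide by 100).
Σpᵢ² = 0.34² + 0.11² + 0.30² + 0.04² + 0.17² + 0.04² = 0.1156 + 0.0121 + 0.0900 + 0.0016 + 0.0289 + 0.0016 = 0.2498
B = 1 / 0.2498 = 4.0032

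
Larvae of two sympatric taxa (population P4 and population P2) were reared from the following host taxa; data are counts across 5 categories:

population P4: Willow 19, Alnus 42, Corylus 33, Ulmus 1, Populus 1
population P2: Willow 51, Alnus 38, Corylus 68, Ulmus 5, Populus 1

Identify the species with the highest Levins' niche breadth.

population P2

Proportions for population P4 (n=96): 19/96=0.1979, 42/96=0.4375, 33/96=0.3438, 1/96=0.0104, 1/96=0.0104
Proportions for population P2 (n=163): 51/163=0.3129, 38/163=0.2331, 68/163=0.4172, 5/163=0.0307, 1/163=0.0061
Σp_P4ᵢ² = 0.1979² + 0.4375² + 0.3438² + 0.0104² + 0.0104² = 0.039164 + 0.191406 + 0.118198 + 0.000108 + 0.000108 = 0.348984
B_P4 = 1 / 0.348984 = 2.8655
Σp_P2ᵢ² = 0.3129² + 0.2331² + 0.4172² + 0.0307² + 0.0061² = 0.097906 + 0.054336 + 0.174056 + 0.000942 + 0.000037 = 0.327277
B_P2 = 1 / 0.327277 = 3.0555
Highest B → broadest niche (most generalist): population P2 (B = 3.06).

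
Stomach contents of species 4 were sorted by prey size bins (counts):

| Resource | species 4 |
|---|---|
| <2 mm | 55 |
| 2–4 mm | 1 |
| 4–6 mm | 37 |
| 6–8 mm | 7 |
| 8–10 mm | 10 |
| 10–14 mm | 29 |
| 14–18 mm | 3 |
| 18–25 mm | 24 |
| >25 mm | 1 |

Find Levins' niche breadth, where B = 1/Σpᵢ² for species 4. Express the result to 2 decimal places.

4.67

Proportions for species 4 (n=167): 55/167=0.3293, 1/167=0.0060, 37/167=0.2216, 7/167=0.0419, 10/167=0.0599, 29/167=0.1737, 3/167=0.0180, 24/167=0.1437, 1/167=0.0060
Σpᵢ² = 0.3293² + 0.0060² + 0.2216² + 0.0419² + 0.0599² + 0.1737² + 0.0180² + 0.1437² + 0.0060² = 0.108438 + 0.000036 + 0.049107 + 0.001756 + 0.003588 + 0.030172 + 0.000324 + 0.020650 + 0.000036 = 0.214107
B = 1 / 0.214107 = 4.6706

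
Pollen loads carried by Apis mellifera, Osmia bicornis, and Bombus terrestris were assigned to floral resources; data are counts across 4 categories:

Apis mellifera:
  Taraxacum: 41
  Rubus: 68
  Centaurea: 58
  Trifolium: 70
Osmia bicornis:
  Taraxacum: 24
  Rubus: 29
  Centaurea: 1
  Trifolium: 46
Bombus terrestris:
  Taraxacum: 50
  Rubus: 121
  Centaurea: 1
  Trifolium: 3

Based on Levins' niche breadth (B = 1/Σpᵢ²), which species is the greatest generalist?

Apis mellifera

Proportions for Apis mellifera (n=237): 41/237=0.1730, 68/237=0.2869, 58/237=0.2447, 70/237=0.2954
Proportions for Osmia bicornis (n=100): 24/100=0.2400, 29/100=0.2900, 1/100=0.0100, 46/100=0.4600
Proportions for Bombus terrestris (n=175): 50/175=0.2857, 121/175=0.6914, 1/175=0.0057, 3/175=0.0171
Σp_mellᵢ² = 0.1730² + 0.2869² + 0.2447² + 0.2954² = 0.029929 + 0.082312 + 0.059878 + 0.087261 = 0.259380
B_mell = 1 / 0.259380 = 3.8553
Σp_bicoᵢ² = 0.2400² + 0.2900² + 0.0100² + 0.4600² = 0.057600 + 0.084100 + 0.000100 + 0.211600 = 0.353400
B_bico = 1 / 0.353400 = 2.8297
Σp_terrᵢ² = 0.2857² + 0.6914² + 0.0057² + 0.0171² = 0.081624 + 0.478034 + 0.000032 + 0.000292 = 0.559982
B_terr = 1 / 0.559982 = 1.7858
Highest B → broadest niche (most generalist): Apis mellifera (B = 3.86).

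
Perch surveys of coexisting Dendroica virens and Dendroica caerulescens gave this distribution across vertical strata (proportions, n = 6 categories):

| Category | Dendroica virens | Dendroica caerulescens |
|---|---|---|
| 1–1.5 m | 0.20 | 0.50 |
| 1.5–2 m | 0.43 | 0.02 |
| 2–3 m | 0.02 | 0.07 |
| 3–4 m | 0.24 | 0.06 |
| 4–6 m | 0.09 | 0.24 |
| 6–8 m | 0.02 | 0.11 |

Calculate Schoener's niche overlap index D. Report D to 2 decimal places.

Σ|p₁ᵢ − p₂ᵢ| = 0.30 + 0.41 + 0.05 + 0.18 + 0.15 + 0.09 = 1.18
D = 1 − ½ × 1.18 = 1 − 0.590 = 0.4100

0.41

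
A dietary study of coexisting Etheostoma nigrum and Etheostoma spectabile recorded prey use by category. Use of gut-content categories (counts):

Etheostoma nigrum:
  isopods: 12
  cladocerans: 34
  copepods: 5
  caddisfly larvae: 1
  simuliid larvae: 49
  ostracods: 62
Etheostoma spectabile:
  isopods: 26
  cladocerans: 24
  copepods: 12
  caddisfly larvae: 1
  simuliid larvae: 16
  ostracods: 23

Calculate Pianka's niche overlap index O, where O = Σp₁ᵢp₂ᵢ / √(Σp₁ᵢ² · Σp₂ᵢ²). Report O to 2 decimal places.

0.84

Proportions for Etheostoma nigrum (n=163): 12/163=0.0736, 34/163=0.2086, 5/163=0.0307, 1/163=0.0061, 49/163=0.3006, 62/163=0.3804
Proportions for Etheostoma spectabile (n=102): 26/102=0.2549, 24/102=0.2353, 12/102=0.1176, 1/102=0.0098, 16/102=0.1569, 23/102=0.2255
Σ p₁ᵢp₂ᵢ = 0.018761 + 0.049084 + 0.003610 + 0.000060 + 0.047164 + 0.085780 = 0.204459
Σp_1ᵢ² = 0.0736² + 0.2086² + 0.0307² + 0.0061² + 0.3006² + 0.3804² = 0.005417 + 0.043514 + 0.000942 + 0.000037 + 0.090360 + 0.144704 = 0.284974
Σp_2ᵢ² = 0.2549² + 0.2353² + 0.1176² + 0.0098² + 0.1569² + 0.2255² = 0.064974 + 0.055366 + 0.013830 + 0.000096 + 0.024618 + 0.050850 = 0.209734
O = 0.204459 / √(0.284974 × 0.209734) = 0.204459 / 0.2444765 = 0.8363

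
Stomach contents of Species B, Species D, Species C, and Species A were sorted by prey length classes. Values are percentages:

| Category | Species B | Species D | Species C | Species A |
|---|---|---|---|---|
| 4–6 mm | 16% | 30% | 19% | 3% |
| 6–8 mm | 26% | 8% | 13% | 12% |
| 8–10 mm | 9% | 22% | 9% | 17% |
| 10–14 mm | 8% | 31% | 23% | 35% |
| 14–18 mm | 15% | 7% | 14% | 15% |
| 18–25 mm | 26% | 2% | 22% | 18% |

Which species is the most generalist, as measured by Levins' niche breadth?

Species C

Convert percentages to proportions (divide by 100).
Σp_Bᵢ² = 0.16² + 0.26² + 0.09² + 0.08² + 0.15² + 0.26² = 0.0256 + 0.0676 + 0.0081 + 0.0064 + 0.0225 + 0.0676 = 0.1978
B_B = 1 / 0.1978 = 5.0556
Σp_Dᵢ² = 0.30² + 0.08² + 0.22² + 0.31² + 0.07² + 0.02² = 0.0900 + 0.0064 + 0.0484 + 0.0961 + 0.0049 + 0.0004 = 0.2462
B_D = 1 / 0.2462 = 4.0617
Σp_Cᵢ² = 0.19² + 0.13² + 0.09² + 0.23² + 0.14² + 0.22² = 0.0361 + 0.0169 + 0.0081 + 0.0529 + 0.0196 + 0.0484 = 0.1820
B_C = 1 / 0.1820 = 5.4945
Σp_Aᵢ² = 0.03² + 0.12² + 0.17² + 0.35² + 0.15² + 0.18² = 0.0009 + 0.0144 + 0.0289 + 0.1225 + 0.0225 + 0.0324 = 0.2216
B_A = 1 / 0.2216 = 4.5126
Highest B → broadest niche (most generalist): Species C (B = 5.49).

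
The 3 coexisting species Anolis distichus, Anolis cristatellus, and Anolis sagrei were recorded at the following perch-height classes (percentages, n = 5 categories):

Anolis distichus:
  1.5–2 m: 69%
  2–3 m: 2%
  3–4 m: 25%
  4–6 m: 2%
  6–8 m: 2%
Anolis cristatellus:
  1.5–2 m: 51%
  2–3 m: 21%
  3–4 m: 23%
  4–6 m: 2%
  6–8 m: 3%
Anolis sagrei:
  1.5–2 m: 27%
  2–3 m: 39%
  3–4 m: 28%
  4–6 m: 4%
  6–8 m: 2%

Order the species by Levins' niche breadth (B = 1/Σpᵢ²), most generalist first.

Convert percentages to proportions (divide by 100).
Σp_distᵢ² = 0.69² + 0.02² + 0.25² + 0.02² + 0.02² = 0.4761 + 0.0004 + 0.0625 + 0.0004 + 0.0004 = 0.5398
B_dist = 1 / 0.5398 = 1.8525
Σp_crisᵢ² = 0.51² + 0.21² + 0.23² + 0.02² + 0.03² = 0.2601 + 0.0441 + 0.0529 + 0.0004 + 0.0009 = 0.3584
B_cris = 1 / 0.3584 = 2.7902
Σp_sagrᵢ² = 0.27² + 0.39² + 0.28² + 0.04² + 0.02² = 0.0729 + 0.1521 + 0.0784 + 0.0016 + 0.0004 = 0.3054
B_sagr = 1 / 0.3054 = 3.2744
Ranking by B (broadest → narrowest): Anolis sagrei (3.27) > Anolis cristatellus (2.79) > Anolis distichus (1.85)

Anolis sagrei > Anolis cristatellus > Anolis distichus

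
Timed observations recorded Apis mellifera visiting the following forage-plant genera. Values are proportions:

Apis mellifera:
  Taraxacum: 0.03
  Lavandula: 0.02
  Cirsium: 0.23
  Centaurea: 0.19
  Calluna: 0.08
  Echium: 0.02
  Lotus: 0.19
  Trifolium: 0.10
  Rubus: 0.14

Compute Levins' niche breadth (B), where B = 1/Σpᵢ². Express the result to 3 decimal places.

Σpᵢ² = 0.03² + 0.02² + 0.23² + 0.19² + 0.08² + 0.02² + 0.19² + 0.10² + 0.14² = 0.0009 + 0.0004 + 0.0529 + 0.0361 + 0.0064 + 0.0004 + 0.0361 + 0.0100 + 0.0196 = 0.1628
B = 1 / 0.1628 = 6.14251

6.143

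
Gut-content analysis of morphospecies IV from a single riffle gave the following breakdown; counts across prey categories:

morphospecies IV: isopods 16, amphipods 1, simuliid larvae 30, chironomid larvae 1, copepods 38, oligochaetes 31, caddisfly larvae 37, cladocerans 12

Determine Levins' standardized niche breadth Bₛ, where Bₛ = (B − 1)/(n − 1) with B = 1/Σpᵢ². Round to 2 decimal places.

Proportions for morphospecies IV (n=166): 16/166=0.0964, 1/166=0.0060, 30/166=0.1807, 1/166=0.0060, 38/166=0.2289, 31/166=0.1867, 37/166=0.2229, 12/166=0.0723
Σpᵢ² = 0.0964² + 0.0060² + 0.1807² + 0.0060² + 0.2289² + 0.1867² + 0.2229² + 0.0723² = 0.009293 + 0.000036 + 0.032652 + 0.000036 + 0.052395 + 0.034857 + 0.049684 + 0.005227 = 0.184180
B = 1 / 0.184180 = 5.4295
Bₛ = (B − 1)/(n − 1) = (5.4295 − 1)/(8 − 1) = 4.4295/7 = 0.6328

0.63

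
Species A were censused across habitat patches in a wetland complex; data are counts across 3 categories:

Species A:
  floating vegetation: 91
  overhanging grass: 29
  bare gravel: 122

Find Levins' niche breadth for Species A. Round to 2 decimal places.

2.44

Proportions for Species A (n=242): 91/242=0.3760, 29/242=0.1198, 122/242=0.5041
Σpᵢ² = 0.3760² + 0.1198² + 0.5041² = 0.141376 + 0.014352 + 0.254117 = 0.409845
B = 1 / 0.409845 = 2.4399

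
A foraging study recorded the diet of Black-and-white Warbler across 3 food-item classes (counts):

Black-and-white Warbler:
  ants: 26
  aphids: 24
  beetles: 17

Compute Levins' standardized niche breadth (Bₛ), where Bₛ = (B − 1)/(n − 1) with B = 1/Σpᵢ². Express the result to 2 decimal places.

Proportions for Black-and-white Warbler (n=67): 26/67=0.3881, 24/67=0.3582, 17/67=0.2537
Σpᵢ² = 0.3881² + 0.3582² + 0.2537² = 0.150622 + 0.128307 + 0.064364 = 0.343293
B = 1 / 0.343293 = 2.9130
Bₛ = (B − 1)/(n − 1) = (2.9130 − 1)/(3 − 1) = 1.9130/2 = 0.9565

0.96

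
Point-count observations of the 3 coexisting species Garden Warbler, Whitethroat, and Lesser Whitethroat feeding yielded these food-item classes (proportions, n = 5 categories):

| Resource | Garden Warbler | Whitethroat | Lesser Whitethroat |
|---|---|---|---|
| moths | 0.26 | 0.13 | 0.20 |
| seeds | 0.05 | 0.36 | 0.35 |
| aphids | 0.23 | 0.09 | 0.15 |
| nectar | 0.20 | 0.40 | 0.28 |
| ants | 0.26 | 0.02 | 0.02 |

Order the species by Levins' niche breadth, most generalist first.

Garden Warbler > Lesser Whitethroat > Whitethroat

Σp_Gardᵢ² = 0.26² + 0.05² + 0.23² + 0.20² + 0.26² = 0.0676 + 0.0025 + 0.0529 + 0.0400 + 0.0676 = 0.2306
B_Gard = 1 / 0.2306 = 4.3365
Σp_Whitᵢ² = 0.13² + 0.36² + 0.09² + 0.40² + 0.02² = 0.0169 + 0.1296 + 0.0081 + 0.1600 + 0.0004 = 0.3150
B_Whit = 1 / 0.3150 = 3.1746
Σp_Lessᵢ² = 0.20² + 0.35² + 0.15² + 0.28² + 0.02² = 0.0400 + 0.1225 + 0.0225 + 0.0784 + 0.0004 = 0.2638
B_Less = 1 / 0.2638 = 3.7908
Ranking by B (broadest → narrowest): Garden Warbler (4.34) > Lesser Whitethroat (3.79) > Whitethroat (3.17)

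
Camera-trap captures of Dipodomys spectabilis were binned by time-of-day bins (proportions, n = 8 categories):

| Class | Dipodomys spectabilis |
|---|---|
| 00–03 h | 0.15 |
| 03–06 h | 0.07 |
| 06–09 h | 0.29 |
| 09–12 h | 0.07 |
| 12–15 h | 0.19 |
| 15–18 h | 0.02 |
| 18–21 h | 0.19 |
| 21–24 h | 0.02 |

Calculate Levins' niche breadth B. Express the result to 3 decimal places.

5.280

Σpᵢ² = 0.15² + 0.07² + 0.29² + 0.07² + 0.19² + 0.02² + 0.19² + 0.02² = 0.0225 + 0.0049 + 0.0841 + 0.0049 + 0.0361 + 0.0004 + 0.0361 + 0.0004 = 0.1894
B = 1 / 0.1894 = 5.27983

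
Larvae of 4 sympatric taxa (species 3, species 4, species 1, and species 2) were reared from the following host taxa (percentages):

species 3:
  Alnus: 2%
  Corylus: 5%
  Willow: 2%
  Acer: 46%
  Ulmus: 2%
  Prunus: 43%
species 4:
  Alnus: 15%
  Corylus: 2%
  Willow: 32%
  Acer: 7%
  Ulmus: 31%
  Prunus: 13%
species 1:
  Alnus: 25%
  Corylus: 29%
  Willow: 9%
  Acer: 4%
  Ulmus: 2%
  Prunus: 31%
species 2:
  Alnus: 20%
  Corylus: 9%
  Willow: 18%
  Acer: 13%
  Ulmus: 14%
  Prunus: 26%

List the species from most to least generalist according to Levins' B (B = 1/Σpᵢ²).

Convert percentages to proportions (divide by 100).
Σp_3ᵢ² = 0.02² + 0.05² + 0.02² + 0.46² + 0.02² + 0.43² = 0.0004 + 0.0025 + 0.0004 + 0.2116 + 0.0004 + 0.1849 = 0.4002
B_3 = 1 / 0.4002 = 2.4988
Σp_4ᵢ² = 0.15² + 0.02² + 0.32² + 0.07² + 0.31² + 0.13² = 0.0225 + 0.0004 + 0.1024 + 0.0049 + 0.0961 + 0.0169 = 0.2432
B_4 = 1 / 0.2432 = 4.1118
Σp_1ᵢ² = 0.25² + 0.29² + 0.09² + 0.04² + 0.02² + 0.31² = 0.0625 + 0.0841 + 0.0081 + 0.0016 + 0.0004 + 0.0961 = 0.2528
B_1 = 1 / 0.2528 = 3.9557
Σp_2ᵢ² = 0.20² + 0.09² + 0.18² + 0.13² + 0.14² + 0.26² = 0.0400 + 0.0081 + 0.0324 + 0.0169 + 0.0196 + 0.0676 = 0.1846
B_2 = 1 / 0.1846 = 5.4171
Ranking by B (broadest → narrowest): species 2 (5.42) > species 4 (4.11) > species 1 (3.96) > species 3 (2.50)

species 2 > species 4 > species 1 > species 3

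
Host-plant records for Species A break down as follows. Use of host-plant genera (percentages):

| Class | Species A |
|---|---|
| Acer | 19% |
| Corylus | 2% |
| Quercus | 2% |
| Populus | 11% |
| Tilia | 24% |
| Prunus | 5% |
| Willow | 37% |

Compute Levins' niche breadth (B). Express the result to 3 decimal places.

4.065

Convert percentages to proportions (divide by 100).
Σpᵢ² = 0.19² + 0.02² + 0.02² + 0.11² + 0.24² + 0.05² + 0.37² = 0.0361 + 0.0004 + 0.0004 + 0.0121 + 0.0576 + 0.0025 + 0.1369 = 0.2460
B = 1 / 0.2460 = 4.06504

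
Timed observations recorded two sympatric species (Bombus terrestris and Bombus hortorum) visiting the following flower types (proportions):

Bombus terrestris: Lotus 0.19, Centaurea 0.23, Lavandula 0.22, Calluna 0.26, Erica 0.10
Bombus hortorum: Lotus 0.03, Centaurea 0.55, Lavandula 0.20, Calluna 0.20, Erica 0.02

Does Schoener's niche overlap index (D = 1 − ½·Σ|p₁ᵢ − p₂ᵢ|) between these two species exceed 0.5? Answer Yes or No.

Yes

Σ|p₁ᵢ − p₂ᵢ| = 0.16 + 0.32 + 0.02 + 0.06 + 0.08 = 0.64
D = 1 − ½ × 0.64 = 1 − 0.320 = 0.6800
D = 0.6800 > 0.5 → Yes.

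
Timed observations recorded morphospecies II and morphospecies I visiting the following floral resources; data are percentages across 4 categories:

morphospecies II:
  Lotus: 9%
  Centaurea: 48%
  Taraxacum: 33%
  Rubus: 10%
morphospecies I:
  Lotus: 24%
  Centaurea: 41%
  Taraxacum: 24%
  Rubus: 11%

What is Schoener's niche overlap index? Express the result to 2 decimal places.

Convert percentages to proportions (divide by 100).
Σ|p₁ᵢ − p₂ᵢ| = 0.15 + 0.07 + 0.09 + 0.01 = 0.32
D = 1 − ½ × 0.32 = 1 − 0.160 = 0.8400

0.84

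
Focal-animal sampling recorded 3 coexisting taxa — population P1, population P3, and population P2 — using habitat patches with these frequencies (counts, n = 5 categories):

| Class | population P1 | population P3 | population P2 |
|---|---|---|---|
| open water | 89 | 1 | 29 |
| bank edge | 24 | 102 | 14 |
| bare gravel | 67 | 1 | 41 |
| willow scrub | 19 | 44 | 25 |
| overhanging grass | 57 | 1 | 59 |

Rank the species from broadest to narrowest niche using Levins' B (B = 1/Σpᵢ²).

population P2 > population P1 > population P3

Proportions for population P1 (n=256): 89/256=0.3477, 24/256=0.0938, 67/256=0.2617, 19/256=0.0742, 57/256=0.2227
Proportions for population P3 (n=149): 1/149=0.0067, 102/149=0.6846, 1/149=0.0067, 44/149=0.2953, 1/149=0.0067
Proportions for population P2 (n=168): 29/168=0.1726, 14/168=0.0833, 41/168=0.2440, 25/168=0.1488, 59/168=0.3512
Σp_P1ᵢ² = 0.3477² + 0.0938² + 0.2617² + 0.0742² + 0.2227² = 0.120895 + 0.008798 + 0.068487 + 0.005506 + 0.049595 = 0.253281
B_P1 = 1 / 0.253281 = 3.9482
Σp_P3ᵢ² = 0.0067² + 0.6846² + 0.0067² + 0.2953² + 0.0067² = 0.000045 + 0.468677 + 0.000045 + 0.087202 + 0.000045 = 0.556014
B_P3 = 1 / 0.556014 = 1.7985
Σp_P2ᵢ² = 0.1726² + 0.0833² + 0.2440² + 0.1488² + 0.3512² = 0.029791 + 0.006939 + 0.059536 + 0.022141 + 0.123341 = 0.241748
B_P2 = 1 / 0.241748 = 4.1365
Ranking by B (broadest → narrowest): population P2 (4.14) > population P1 (3.95) > population P3 (1.80)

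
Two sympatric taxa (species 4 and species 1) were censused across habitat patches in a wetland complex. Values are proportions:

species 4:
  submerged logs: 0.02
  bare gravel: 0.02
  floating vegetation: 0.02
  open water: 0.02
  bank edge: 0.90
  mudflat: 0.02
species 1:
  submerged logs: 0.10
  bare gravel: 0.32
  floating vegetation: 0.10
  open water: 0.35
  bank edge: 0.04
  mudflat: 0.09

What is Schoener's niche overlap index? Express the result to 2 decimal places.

Σ|p₁ᵢ − p₂ᵢ| = 0.08 + 0.30 + 0.08 + 0.33 + 0.86 + 0.07 = 1.72
D = 1 − ½ × 1.72 = 1 − 0.860 = 0.1400

0.14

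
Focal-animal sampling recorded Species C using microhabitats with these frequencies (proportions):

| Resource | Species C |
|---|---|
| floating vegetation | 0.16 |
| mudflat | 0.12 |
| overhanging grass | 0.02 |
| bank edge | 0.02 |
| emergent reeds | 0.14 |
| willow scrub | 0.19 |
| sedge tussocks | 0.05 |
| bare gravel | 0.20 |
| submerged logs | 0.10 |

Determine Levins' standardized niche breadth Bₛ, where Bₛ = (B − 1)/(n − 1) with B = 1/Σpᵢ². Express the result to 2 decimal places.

Σpᵢ² = 0.16² + 0.12² + 0.02² + 0.02² + 0.14² + 0.19² + 0.05² + 0.20² + 0.10² = 0.0256 + 0.0144 + 0.0004 + 0.0004 + 0.0196 + 0.0361 + 0.0025 + 0.0400 + 0.0100 = 0.1490
B = 1 / 0.1490 = 6.7114
Bₛ = (B − 1)/(n − 1) = (6.7114 − 1)/(9 − 1) = 5.7114/8 = 0.7139

0.71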